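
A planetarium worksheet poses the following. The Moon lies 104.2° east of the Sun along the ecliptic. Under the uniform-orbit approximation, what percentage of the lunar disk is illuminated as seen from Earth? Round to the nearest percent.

62%

Half-versine of 104.2°: (1 − (-0.245))/2 = 0.623, i.e. 62%.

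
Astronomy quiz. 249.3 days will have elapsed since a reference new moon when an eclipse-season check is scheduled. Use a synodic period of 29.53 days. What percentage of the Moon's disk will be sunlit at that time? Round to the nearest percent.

249.3 d spans 8 complete synodic months (8 × 29.53 = 236.24 d) plus 13.06 d.
Phase angle: θ = 360°·(13.06 d)/(29.53 d) = 159.2°.
cos 159.2° = (-0.935), so f = (1 − (-0.935))/2 = 0.967, so 97%.

97%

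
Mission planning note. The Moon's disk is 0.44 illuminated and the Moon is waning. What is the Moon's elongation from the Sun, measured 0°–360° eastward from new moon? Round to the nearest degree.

From f = (1 − cos θ)/2: cos θ = 1 − 2×0.44 = 0.120; arccos → 83.1°.
A waning Moon lies in 180°–360°, so θ = 360° − 83.1° = 276.9°.

277°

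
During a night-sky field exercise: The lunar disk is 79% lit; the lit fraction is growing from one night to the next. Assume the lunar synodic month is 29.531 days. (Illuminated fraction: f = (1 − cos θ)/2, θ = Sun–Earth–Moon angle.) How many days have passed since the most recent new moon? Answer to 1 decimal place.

10.3 days

Invert f = (1 − cos θ)/2 to get cos θ = 1 − 2(0.79) = -0.580, hence θ₀ = arccos -0.580 = 125.5°.
Waxing ⇒ before full, so θ = 125.5°.
Age = 29.531 × 125.5°/360° ≈ 10.29 days.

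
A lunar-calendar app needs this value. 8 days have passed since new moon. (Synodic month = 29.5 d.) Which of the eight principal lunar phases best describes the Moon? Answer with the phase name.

first quarter

θ ≈ 360° × 8/29.5 = 98°, which falls in the first quarter sector.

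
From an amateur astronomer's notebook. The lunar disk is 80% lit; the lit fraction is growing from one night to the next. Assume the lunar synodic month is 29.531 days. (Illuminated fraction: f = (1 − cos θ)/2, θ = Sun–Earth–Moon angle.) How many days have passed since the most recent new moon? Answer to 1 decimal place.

10.4 days

cos θ = 1 − 2f = -0.600, giving a principal value of 126.9°.
Before full moon the principal value applies: θ = 126.9°.
Age = 29.531 × 126.9°/360° ≈ 10.41 days.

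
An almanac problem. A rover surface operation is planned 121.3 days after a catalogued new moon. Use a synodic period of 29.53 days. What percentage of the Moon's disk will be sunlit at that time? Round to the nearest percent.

121.3/29.53 = 4.108 lunations, so 4 complete cycles and 3.18 d into the next.
Elongation θ = 360° × 3.18/29.53 ≈ 38.8°.
cos 38.8° = 0.780, so f = (1 − 0.780)/2 = 0.110, so 11%.

11%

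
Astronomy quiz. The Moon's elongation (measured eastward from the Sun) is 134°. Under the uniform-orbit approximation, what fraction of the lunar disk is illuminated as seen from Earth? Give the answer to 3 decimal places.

0.847

f = (1 − cos 134°)/2 = (1 − (-0.695))/2 ≈ 0.847.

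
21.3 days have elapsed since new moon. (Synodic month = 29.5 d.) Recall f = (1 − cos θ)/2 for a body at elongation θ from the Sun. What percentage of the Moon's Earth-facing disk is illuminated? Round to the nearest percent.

59%

Phase angle: θ = 360°·(21.3 d)/(29.5 d) = 259.9°.
cos 259.9° = (-0.175), so f = (1 − (-0.175))/2 = 0.587, so 59%.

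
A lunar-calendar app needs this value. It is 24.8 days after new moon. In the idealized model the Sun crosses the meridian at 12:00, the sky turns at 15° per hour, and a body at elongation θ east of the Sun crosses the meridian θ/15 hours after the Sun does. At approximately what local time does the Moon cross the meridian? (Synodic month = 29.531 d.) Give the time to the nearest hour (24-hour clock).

08:00

The Moon has covered 24.8/29.531 of its cycle, so θ ≈ 360° × 24.8/29.531 = 302.3°.
Delay after the Sun = 302.3° / (15°/h) ≈ 20.16 h.
12:00 + 20.16 h ≈ 08:09 → 08:00 to the nearest hour.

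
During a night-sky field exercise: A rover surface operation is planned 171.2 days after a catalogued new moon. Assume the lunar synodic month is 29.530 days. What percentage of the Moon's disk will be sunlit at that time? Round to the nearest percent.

Reduce mod P: 171.2 − 5×29.530 = 23.55 d into the current lunation.
The Moon has covered 23.55/29.530 of its cycle, so θ ≈ 360° × 23.55/29.530 = 287.1°.
cos 287.1° = 0.294, so f = (1 − 0.294)/2 = 0.353, so 35%.

35%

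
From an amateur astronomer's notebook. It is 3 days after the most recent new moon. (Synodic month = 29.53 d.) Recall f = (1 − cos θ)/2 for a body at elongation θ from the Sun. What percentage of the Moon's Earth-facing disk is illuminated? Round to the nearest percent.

The Moon has covered 3/29.53 of its cycle, so θ ≈ 360° × 3/29.53 = 36.6°.
Illuminated fraction = (1 − cos 36.6°)/2 = (1 − 0.803)/2 ≈ 0.098, so 10%.

10%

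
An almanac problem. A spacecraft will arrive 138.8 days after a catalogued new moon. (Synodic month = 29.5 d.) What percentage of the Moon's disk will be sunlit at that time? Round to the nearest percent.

64%

138.8/29.5 = 4.705 lunations, so 4 complete cycles and 20.80 d into the next.
The Moon has covered 20.80/29.5 of its cycle, so θ ≈ 360° × 20.80/29.5 = 253.8°.
cos 253.8° = (-0.278), so f = (1 − (-0.278))/2 = 0.639, so 64%.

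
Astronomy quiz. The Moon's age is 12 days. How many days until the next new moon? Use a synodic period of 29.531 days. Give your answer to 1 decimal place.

17.5 days

The next new moon completes the synodic month: 29.531 − 12 = 17.531 days.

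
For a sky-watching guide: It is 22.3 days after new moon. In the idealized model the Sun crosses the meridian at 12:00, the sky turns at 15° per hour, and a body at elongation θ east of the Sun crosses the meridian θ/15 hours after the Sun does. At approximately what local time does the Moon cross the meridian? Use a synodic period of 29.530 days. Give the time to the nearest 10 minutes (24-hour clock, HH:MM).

06:10

Elongation θ = 360° × 22.3/29.530 ≈ 271.9°.
Delay after the Sun = 271.9° / (15°/h) ≈ 18.12 h.
12:00 + 18.124 h ≈ 06:07 → 06:10 to the nearest ten minutes.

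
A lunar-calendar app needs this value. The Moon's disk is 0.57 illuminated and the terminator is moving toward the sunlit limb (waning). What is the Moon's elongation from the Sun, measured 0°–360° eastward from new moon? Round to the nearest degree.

262°

From f = (1 − cos θ)/2: cos θ = 1 − 2×0.57 = -0.140; arccos → 98.0°.
Since the Moon is past full (waning), take the reflex angle: θ = 360° − 98.0° = 262.0°.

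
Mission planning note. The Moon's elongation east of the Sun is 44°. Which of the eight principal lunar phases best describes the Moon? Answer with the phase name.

waxing crescent

The waxing crescent sector spans roughly 22°–68°; 44° falls inside it.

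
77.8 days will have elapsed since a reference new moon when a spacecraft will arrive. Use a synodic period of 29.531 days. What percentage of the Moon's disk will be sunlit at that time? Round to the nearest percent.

83%

Reduce mod P: 77.8 − 2×29.531 = 18.74 d into the current lunation.
Elongation θ = 360° × 18.74/29.531 ≈ 228.4°.
cos 228.4° = (-0.664), so f = (1 − (-0.664))/2 = 0.832, so 83%.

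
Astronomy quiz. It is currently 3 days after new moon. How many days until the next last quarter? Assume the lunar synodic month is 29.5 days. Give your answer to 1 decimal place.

Last quarter is 0.75 of the way through the cycle: age 0.75 × 29.5 = 22.125 d.
That is 22.125 − 3 = 19.125 days ahead.

19.1 days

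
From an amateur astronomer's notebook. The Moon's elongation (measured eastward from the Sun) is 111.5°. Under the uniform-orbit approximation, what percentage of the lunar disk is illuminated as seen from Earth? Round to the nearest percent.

cos 111.5° = (-0.367), so f = (1 − (-0.367))/2 = 0.683, i.e. 68%.

68%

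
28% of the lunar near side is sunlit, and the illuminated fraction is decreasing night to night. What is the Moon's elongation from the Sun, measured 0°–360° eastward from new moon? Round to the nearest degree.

296°

cos θ = 1 − 2f = 0.440, giving a principal value of 63.9°.
Waning ⇒ past full, so θ = 360° − 63.9° = 296.1°.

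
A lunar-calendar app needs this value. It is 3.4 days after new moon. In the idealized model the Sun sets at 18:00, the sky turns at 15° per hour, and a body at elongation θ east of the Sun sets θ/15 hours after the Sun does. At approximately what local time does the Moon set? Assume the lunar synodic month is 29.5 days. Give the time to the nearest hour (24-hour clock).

21:00

Phase angle: θ = 360°·(3.4 d)/(29.5 d) = 41.5°.
The Moon trails the Sun by θ/15 = 41.5/15 ≈ 2.77 hours.
18:00 + 2.77 h ≈ 20:46 → 21:00 to the nearest hour.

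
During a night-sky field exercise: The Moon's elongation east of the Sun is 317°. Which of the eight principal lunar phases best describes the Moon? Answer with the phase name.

waning crescent

317° lies in the waning crescent sector of the 8-phase cycle.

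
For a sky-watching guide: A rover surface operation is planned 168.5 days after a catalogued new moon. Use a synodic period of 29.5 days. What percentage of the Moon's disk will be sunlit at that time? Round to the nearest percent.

62%

168.5 d spans 5 complete synodic months (5 × 29.5 = 147.50 d) plus 21.00 d.
The Moon has covered 21.00/29.5 of its cycle, so θ ≈ 360° × 21.00/29.5 = 256.3°.
With cos θ = (-0.237), the lit fraction is (1 − (-0.237))/2 ≈ 0.619, so 62%.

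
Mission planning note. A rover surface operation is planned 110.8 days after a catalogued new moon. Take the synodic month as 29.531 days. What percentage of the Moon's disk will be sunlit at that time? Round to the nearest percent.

110.8/29.531 = 3.752 lunations, so 3 complete cycles and 22.21 d into the next.
Elongation θ = 360° × 22.21/29.531 ≈ 270.7°.
With cos θ = 0.012, the lit fraction is (1 − 0.012)/2 ≈ 0.494, so 49%.

49%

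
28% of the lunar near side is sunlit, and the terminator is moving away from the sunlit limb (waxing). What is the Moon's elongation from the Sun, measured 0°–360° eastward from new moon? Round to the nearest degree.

64°

cos θ = 1 − 2f = 0.440, giving a principal value of 63.9°.
The Moon is waxing (0°–180°), so θ = 63.9° directly.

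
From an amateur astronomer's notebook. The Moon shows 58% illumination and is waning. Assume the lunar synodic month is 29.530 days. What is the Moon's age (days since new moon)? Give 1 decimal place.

Invert f = (1 − cos θ)/2 to get cos θ = 1 − 2(0.58) = -0.160, hence θ₀ = arccos -0.160 = 99.2°.
Since the Moon is past full (waning), take the reflex angle: θ = 360° − 99.2° = 260.8°.
At 360°/29.530 d per day, 260.8° corresponds to 21.39 days.

21.4 days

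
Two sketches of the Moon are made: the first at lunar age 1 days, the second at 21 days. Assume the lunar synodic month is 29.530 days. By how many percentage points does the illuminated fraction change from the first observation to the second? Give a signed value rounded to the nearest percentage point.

+61 percentage points

θ₁ = 360° × 1/29.530 = 12.2°, f₁ = (1 − cos θ₁)/2 = 0.011.
θ₂ = 360° × 21/29.530 = 256.0°, f₂ = (1 − cos θ₂)/2 = 0.621.
Change = f₂ − f₁ = +0.610 → +61 percentage points.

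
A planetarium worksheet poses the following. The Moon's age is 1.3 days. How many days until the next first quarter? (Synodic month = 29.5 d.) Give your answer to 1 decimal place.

6.1 days

First quarter occurs at elongation 90°, i.e. at age 29.5 × 90/360 = 7.375 d.
So 6.075 days remain (7.375 − 1.3).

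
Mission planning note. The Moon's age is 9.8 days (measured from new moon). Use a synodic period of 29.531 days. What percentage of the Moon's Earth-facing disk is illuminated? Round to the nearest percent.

Phase angle: θ = 360°·(9.8 d)/(29.531 d) = 119.5°.
cos 119.5° = (-0.492), so f = (1 − (-0.492))/2 = 0.746, so 75%.

75%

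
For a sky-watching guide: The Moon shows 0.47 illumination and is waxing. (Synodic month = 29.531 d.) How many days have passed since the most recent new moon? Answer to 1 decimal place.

From f = (1 − cos θ)/2: cos θ = 1 − 2×0.47 = 0.060; arccos → 86.6°.
Waxing ⇒ before full, so θ = 86.6°.
That fraction of the synodic month is 86.6/360 × 29.531 d ≈ 7.10 d.

7.1 days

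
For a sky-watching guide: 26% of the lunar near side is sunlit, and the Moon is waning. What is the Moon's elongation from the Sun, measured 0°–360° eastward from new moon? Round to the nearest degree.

Invert f = (1 − cos θ)/2 to get cos θ = 1 − 2(0.26) = 0.480, hence θ₀ = arccos 0.480 = 61.3°.
A waning Moon lies in 180°–360°, so θ = 360° − 61.3° = 298.7°.

299°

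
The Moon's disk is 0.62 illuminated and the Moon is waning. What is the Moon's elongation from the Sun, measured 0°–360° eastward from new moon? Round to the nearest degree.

From f = (1 − cos θ)/2: cos θ = 1 − 2×0.62 = -0.240; arccos → 103.9°.
Waning ⇒ past full, so θ = 360° − 103.9° = 256.1°.

256°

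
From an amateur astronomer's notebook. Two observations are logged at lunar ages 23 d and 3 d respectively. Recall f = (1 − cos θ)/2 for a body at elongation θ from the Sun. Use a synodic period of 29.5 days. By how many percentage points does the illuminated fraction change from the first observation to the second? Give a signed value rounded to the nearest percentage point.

-31 percentage points

First observation: θ = 360°·23/29.5 = 280.7°, so f = 0.407.
Second observation: θ = 36.6°, f = 0.099.
Δf = 0.099 − 0.407 = -0.309, i.e. -31 pp.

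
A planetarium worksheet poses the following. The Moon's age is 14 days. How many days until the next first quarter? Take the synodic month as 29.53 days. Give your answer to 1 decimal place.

First quarter occurs at elongation 90°, i.e. at age 29.53 × 90/360 = 7.383 d.
Already past this cycle's first quarter; the next is at 7.383 + 29.53 = 36.913 d, so 36.913 − 14 = 22.913 days.

22.9 days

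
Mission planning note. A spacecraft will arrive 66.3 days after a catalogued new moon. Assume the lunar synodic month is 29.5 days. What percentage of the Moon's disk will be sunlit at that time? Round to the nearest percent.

66.3/29.5 = 2.247 lunations, so 2 complete cycles and 7.30 d into the next.
Elongation θ = 360° × 7.30/29.5 ≈ 89.1°.
cos 89.1° = 0.016, so f = (1 − 0.016)/2 = 0.492, so 49%.

49%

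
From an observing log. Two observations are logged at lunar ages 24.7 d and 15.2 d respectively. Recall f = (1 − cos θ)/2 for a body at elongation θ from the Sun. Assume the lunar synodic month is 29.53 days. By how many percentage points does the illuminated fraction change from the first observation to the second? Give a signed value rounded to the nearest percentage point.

θ₁ = 360° × 24.7/29.53 = 301.1°, f₁ = (1 − cos θ₁)/2 = 0.242.
θ₂ = 360° × 15.2/29.53 = 185.3°, f₂ = (1 − cos θ₂)/2 = 0.998.
Change = f₂ − f₁ = +0.756 → +76 percentage points.

+76 percentage points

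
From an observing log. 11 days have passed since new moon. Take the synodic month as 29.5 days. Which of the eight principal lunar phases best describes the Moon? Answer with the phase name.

waxing gibbous

θ ≈ 360° × 11/29.5 = 134°, which falls in the waxing gibbous sector.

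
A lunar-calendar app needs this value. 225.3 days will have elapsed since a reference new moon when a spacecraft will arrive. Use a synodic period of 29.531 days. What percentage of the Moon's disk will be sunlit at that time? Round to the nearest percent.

84%

Reduce mod P: 225.3 − 7×29.531 = 18.58 d into the current lunation.
The Moon has covered 18.58/29.531 of its cycle, so θ ≈ 360° × 18.58/29.531 = 226.5°.
cos 226.5° = (-0.688), so f = (1 − (-0.688))/2 = 0.844, so 84%.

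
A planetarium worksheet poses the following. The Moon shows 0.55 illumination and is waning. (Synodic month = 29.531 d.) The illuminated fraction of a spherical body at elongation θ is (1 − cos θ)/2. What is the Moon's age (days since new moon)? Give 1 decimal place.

21.7 days

From f = (1 − cos θ)/2: cos θ = 1 − 2×0.55 = -0.100; arccos → 95.7°.
Since the Moon is past full (waning), take the reflex angle: θ = 360° − 95.7° = 264.3°.
At 360°/29.531 d per day, 264.3° corresponds to 21.68 days.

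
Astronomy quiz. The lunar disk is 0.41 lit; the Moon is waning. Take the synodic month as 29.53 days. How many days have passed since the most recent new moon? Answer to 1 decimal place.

From f = (1 − cos θ)/2: cos θ = 1 − 2×0.41 = 0.180; arccos → 79.6°.
Waning ⇒ past full, so θ = 360° − 79.6° = 280.4°.
Age = 29.53 × 280.4°/360° ≈ 23.00 days.

23.0 days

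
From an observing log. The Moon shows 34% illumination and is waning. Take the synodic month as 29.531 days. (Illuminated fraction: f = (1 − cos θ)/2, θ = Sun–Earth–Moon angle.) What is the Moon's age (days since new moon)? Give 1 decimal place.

From f = (1 − cos θ)/2: cos θ = 1 − 2×0.34 = 0.320; arccos → 71.3°.
A waning Moon lies in 180°–360°, so θ = 360° − 71.3° = 288.7°.
Age = 29.531 × 288.7°/360° ≈ 23.68 days.

23.7 days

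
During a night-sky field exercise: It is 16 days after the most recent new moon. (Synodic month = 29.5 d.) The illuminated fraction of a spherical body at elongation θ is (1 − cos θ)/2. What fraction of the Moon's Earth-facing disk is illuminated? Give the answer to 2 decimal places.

0.98

Elongation θ = 360° × 16/29.5 ≈ 195.3°.
With cos θ = (-0.965), the lit fraction is (1 − (-0.965))/2 ≈ 0.982.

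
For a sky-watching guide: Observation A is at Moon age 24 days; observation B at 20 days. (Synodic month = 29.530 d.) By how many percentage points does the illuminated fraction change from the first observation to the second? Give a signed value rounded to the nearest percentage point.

+41 pp

First observation: θ = 360°·24/29.530 = 292.6°, so f = 0.308.
Second observation: θ = 243.8°, f = 0.721.
Δf = 0.721 − 0.308 = +0.413, i.e. +41 pp.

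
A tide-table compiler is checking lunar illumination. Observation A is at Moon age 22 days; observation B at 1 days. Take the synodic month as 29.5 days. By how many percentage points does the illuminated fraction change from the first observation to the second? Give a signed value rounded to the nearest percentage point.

First observation: θ = 360°·22/29.5 = 268.5°, so f = 0.513.
Second observation: θ = 12.2°, f = 0.011.
Δf = 0.011 − 0.513 = -0.502, i.e. -50 pp.

-50 pp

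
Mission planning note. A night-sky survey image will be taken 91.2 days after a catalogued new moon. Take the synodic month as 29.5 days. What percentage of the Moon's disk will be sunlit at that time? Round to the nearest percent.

91.2 d spans 3 complete synodic months (3 × 29.5 = 88.50 d) plus 2.70 d.
Phase angle: θ = 360°·(2.70 d)/(29.5 d) = 32.9°.
Illuminated fraction = (1 − cos 32.9°)/2 = (1 − 0.839)/2 ≈ 0.080, so 8%.

8%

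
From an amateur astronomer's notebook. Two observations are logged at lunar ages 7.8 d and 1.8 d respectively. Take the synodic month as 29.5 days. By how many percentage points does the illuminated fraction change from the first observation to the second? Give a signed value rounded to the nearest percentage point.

-51 pp

θ₁ = 360° × 7.8/29.5 = 95.2°, f₁ = (1 − cos θ₁)/2 = 0.545.
θ₂ = 360° × 1.8/29.5 = 22.0°, f₂ = (1 − cos θ₂)/2 = 0.036.
Change = f₂ − f₁ = -0.509 → -51 percentage points.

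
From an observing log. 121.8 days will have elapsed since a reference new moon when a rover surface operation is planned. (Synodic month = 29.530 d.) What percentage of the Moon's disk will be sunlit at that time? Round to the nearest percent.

121.8/29.530 = 4.125 lunations, so 4 complete cycles and 3.68 d into the next.
Elongation θ = 360° × 3.68/29.530 ≈ 44.9°.
With cos θ = 0.709, the lit fraction is (1 − 0.709)/2 ≈ 0.146, so 15%.

15%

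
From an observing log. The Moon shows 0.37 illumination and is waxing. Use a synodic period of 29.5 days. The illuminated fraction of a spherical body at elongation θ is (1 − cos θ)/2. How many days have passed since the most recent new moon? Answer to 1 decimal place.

6.1 days

From f = (1 − cos θ)/2: cos θ = 1 − 2×0.37 = 0.260; arccos → 74.9°.
Before full moon the principal value applies: θ = 74.9°.
That fraction of the synodic month is 74.9/360 × 29.5 d ≈ 6.14 d.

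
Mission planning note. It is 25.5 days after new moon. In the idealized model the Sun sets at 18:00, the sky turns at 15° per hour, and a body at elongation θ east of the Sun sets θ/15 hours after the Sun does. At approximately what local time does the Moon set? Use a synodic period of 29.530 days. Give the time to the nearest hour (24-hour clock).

15:00

Phase angle: θ = 360°·(25.5 d)/(29.530 d) = 310.9°.
At 15° of sky rotation per hour, 310.9° corresponds to a 20.72 h lag.
18:00 + 20.72 h ≈ 14:43 → 15:00 to the nearest hour.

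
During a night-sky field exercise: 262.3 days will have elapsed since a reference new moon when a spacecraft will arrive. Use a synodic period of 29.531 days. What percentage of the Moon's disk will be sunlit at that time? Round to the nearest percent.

Reduce mod P: 262.3 − 8×29.531 = 26.05 d into the current lunation.
Elongation θ = 360° × 26.05/29.531 ≈ 317.6°.
With cos θ = 0.738, the lit fraction is (1 − 0.738)/2 ≈ 0.131, so 13%.

13%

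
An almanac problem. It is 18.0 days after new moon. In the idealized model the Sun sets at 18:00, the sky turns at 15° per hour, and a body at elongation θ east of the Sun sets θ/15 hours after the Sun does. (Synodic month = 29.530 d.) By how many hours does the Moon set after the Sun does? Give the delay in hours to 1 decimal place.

14.6 h

Elongation θ = 360° × 18.0/29.530 ≈ 219.4°.
Delay after the Sun = 219.4° / (15°/h) ≈ 14.63 h.
So the Moon sets 14.63 h after the Sun.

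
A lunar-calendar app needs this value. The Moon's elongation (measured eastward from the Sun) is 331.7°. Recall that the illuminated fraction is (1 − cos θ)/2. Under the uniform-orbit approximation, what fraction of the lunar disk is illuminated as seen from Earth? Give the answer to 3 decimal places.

0.060

Half-versine of 331.7°: (1 − 0.880)/2 = 0.060.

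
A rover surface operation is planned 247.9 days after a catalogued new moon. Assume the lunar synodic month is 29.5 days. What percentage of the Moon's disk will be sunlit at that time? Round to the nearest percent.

91%

247.9 d spans 8 complete synodic months (8 × 29.5 = 236.00 d) plus 11.90 d.
Elongation θ = 360° × 11.90/29.5 ≈ 145.2°.
cos 145.2° = (-0.821), so f = (1 − (-0.821))/2 = 0.911, so 91%.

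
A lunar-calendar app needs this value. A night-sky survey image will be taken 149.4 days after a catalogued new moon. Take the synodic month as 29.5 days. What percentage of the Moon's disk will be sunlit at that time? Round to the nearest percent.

4%

Reduce mod P: 149.4 − 5×29.5 = 1.90 d into the current lunation.
The Moon has covered 1.90/29.5 of its cycle, so θ ≈ 360° × 1.90/29.5 = 23.2°.
With cos θ = 0.919, the lit fraction is (1 − 0.919)/2 ≈ 0.040, so 4%.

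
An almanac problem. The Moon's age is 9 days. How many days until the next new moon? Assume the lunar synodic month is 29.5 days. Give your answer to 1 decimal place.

One full lunation from the last new moon is 29.5 d; remaining = 29.5 − 9 = 20.500 d.

20.5 days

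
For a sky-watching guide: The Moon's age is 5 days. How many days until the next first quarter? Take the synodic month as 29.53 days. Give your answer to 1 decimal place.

First quarter occurs at elongation 90°, i.e. at age 29.53 × 90/360 = 7.383 d.
That is 7.383 − 5 = 2.383 days ahead.

2.4 days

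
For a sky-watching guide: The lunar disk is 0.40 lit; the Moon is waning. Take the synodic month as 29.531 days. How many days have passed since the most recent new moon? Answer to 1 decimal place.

cos θ = 1 − 2f = 0.200, giving a principal value of 78.5°.
Since the Moon is past full (waning), take the reflex angle: θ = 360° − 78.5° = 281.5°.
At 360°/29.531 d per day, 281.5° corresponds to 23.09 days.

23.1 days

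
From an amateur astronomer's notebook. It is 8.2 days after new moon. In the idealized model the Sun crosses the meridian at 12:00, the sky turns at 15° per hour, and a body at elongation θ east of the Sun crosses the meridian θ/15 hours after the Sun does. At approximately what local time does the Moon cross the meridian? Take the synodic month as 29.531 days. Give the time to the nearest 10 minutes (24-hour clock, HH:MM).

Elongation θ = 360° × 8.2/29.531 ≈ 100.0°.
At 15° of sky rotation per hour, 100.0° corresponds to a 6.66 h lag.
12:00 + 6.664 h ≈ 18:40 → 18:40 to the nearest ten minutes.

18:40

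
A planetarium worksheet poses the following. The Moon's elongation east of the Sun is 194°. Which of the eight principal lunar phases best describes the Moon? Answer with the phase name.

full moon

The full moon sector spans roughly 158°–202°; 194° falls inside it.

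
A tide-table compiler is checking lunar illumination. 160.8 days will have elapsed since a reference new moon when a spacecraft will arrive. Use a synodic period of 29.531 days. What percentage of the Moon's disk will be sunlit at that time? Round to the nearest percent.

97%

160.8 d spans 5 complete synodic months (5 × 29.531 = 147.66 d) plus 13.15 d.
Elongation θ = 360° × 13.15/29.531 ≈ 160.2°.
With cos θ = (-0.941), the lit fraction is (1 − (-0.941))/2 ≈ 0.971, so 97%.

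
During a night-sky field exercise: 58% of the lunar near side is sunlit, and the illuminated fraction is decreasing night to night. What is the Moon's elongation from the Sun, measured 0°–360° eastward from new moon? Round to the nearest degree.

cos θ = 1 − 2f = -0.160, giving a principal value of 99.2°.
A waning Moon lies in 180°–360°, so θ = 360° − 99.2° = 260.8°.

261°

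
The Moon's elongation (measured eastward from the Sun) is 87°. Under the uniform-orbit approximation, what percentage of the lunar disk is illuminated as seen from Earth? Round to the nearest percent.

f = (1 − cos 87°)/2 = (1 − 0.052)/2 ≈ 0.474, i.e. 47%.

47%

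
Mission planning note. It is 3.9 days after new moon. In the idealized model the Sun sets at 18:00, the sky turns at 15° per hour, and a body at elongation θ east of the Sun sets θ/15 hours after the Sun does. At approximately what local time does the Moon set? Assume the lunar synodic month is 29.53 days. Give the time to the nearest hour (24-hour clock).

21:00

Elongation θ = 360° × 3.9/29.53 ≈ 47.5°.
At 15° of sky rotation per hour, 47.5° corresponds to a 3.17 h lag.
18:00 + 3.17 h ≈ 21:10 → 21:00 to the nearest hour.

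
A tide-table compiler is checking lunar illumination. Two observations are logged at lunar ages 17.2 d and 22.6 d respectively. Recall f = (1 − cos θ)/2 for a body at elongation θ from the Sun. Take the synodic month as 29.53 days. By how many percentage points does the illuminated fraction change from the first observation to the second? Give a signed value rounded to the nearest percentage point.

-48 percentage points

First observation: θ = 360°·17.2/29.53 = 209.7°, so f = 0.934.
Second observation: θ = 275.5°, f = 0.452.
Δf = 0.452 − 0.934 = -0.482, i.e. -48 pp.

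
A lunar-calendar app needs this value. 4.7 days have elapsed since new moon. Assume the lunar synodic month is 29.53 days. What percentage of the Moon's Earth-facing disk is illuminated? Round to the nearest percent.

Elongation θ = 360° × 4.7/29.53 ≈ 57.3°.
Illuminated fraction = (1 − cos 57.3°)/2 = (1 − 0.540)/2 ≈ 0.230, so 23%.

23%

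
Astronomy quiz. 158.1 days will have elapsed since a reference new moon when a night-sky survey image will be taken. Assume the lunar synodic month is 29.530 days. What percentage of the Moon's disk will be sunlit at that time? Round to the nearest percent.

Reduce mod P: 158.1 − 5×29.530 = 10.45 d into the current lunation.
The Moon has covered 10.45/29.530 of its cycle, so θ ≈ 360° × 10.45/29.530 = 127.4°.
Illuminated fraction = (1 − cos 127.4°)/2 = (1 − (-0.607))/2 ≈ 0.804, so 80%.

80%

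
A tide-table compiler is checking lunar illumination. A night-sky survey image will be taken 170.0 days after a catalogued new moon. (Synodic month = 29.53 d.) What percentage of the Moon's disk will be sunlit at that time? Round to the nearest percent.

48%

170.0 d spans 5 complete synodic months (5 × 29.53 = 147.65 d) plus 22.35 d.
Elongation θ = 360° × 22.35/29.53 ≈ 272.5°.
cos 272.5° = 0.043, so f = (1 − 0.043)/2 = 0.478, so 48%.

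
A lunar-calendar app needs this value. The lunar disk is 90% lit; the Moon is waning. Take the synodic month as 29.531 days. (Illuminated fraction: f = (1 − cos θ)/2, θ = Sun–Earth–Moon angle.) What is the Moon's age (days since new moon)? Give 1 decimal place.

Invert f = (1 − cos θ)/2 to get cos θ = 1 − 2(0.90) = -0.800, hence θ₀ = arccos -0.800 = 143.1°.
A waning Moon lies in 180°–360°, so θ = 360° − 143.1° = 216.9°.
That fraction of the synodic month is 216.9/360 × 29.531 d ≈ 17.79 d.

17.8 days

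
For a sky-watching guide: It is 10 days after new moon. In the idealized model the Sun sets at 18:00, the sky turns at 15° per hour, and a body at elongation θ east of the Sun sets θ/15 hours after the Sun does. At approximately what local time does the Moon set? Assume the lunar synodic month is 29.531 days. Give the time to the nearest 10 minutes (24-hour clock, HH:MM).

02:10

Elongation θ = 360° × 10/29.531 ≈ 121.9°.
The Moon trails the Sun by θ/15 = 121.9/15 ≈ 8.13 hours.
18:00 + 8.127 h ≈ 02:08 → 02:10 to the nearest ten minutes.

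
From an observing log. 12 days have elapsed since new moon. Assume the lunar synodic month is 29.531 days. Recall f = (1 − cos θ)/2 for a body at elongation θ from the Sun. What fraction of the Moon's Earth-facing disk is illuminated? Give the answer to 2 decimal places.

0.92

The Moon has covered 12/29.531 of its cycle, so θ ≈ 360° × 12/29.531 = 146.3°.
cos 146.3° = (-0.832), so f = (1 − (-0.832))/2 = 0.916.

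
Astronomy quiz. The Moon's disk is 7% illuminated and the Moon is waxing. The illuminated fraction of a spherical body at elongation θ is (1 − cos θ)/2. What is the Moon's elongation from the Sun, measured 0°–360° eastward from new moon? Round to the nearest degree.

cos θ = 1 − 2f = 0.860, giving a principal value of 30.7°.
Waxing ⇒ before full, so θ = 30.7°.

31°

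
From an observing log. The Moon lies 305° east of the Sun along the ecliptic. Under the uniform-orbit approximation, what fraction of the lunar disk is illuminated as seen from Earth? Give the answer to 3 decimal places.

0.213

Half-versine of 305°: (1 − 0.574)/2 = 0.213.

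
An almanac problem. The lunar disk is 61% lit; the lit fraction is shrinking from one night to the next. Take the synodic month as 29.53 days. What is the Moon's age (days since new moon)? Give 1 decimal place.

cos θ = 1 − 2f = -0.220, giving a principal value of 102.7°.
Waning ⇒ past full, so θ = 360° − 102.7° = 257.3°.
Age = 29.53 × 257.3°/360° ≈ 21.11 days.

21.1 days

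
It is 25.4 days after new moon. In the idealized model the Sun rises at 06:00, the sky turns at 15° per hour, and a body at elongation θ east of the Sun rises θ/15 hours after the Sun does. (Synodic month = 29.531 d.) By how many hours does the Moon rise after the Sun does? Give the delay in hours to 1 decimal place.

20.6 h

The Moon has covered 25.4/29.531 of its cycle, so θ ≈ 360° × 25.4/29.531 = 309.6°.
The Moon trails the Sun by θ/15 = 309.6/15 ≈ 20.64 hours.
So the Moon rises 20.64 h after the Sun.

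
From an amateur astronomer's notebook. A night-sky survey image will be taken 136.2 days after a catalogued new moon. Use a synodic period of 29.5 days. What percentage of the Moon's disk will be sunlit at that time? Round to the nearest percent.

Reduce mod P: 136.2 − 4×29.5 = 18.20 d into the current lunation.
Phase angle: θ = 360°·(18.20 d)/(29.5 d) = 222.1°.
cos 222.1° = (-0.742), so f = (1 − (-0.742))/2 = 0.871, so 87%.

87%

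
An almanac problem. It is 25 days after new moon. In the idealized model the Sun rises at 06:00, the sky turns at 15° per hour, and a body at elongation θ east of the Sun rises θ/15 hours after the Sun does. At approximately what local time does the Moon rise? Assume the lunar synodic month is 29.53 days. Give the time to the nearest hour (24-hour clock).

02:00

Phase angle: θ = 360°·(25 d)/(29.53 d) = 304.8°.
Delay after the Sun = 304.8° / (15°/h) ≈ 20.32 h.
06:00 + 20.32 h ≈ 02:19 → 02:00 to the nearest hour.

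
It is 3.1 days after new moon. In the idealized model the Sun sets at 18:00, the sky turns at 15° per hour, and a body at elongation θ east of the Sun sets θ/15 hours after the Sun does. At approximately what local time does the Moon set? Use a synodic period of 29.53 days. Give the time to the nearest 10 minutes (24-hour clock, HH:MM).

Phase angle: θ = 360°·(3.1 d)/(29.53 d) = 37.8°.
The Moon trails the Sun by θ/15 = 37.8/15 ≈ 2.52 hours.
18:00 + 2.519 h ≈ 20:31 → 20:30 to the nearest ten minutes.

20:30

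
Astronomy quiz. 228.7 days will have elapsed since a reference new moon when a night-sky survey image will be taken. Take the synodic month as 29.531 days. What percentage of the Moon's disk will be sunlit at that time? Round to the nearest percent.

52%

228.7 d spans 7 complete synodic months (7 × 29.531 = 206.72 d) plus 21.98 d.
Phase angle: θ = 360°·(21.98 d)/(29.531 d) = 268.0°.
cos 268.0° = (-0.035), so f = (1 − (-0.035))/2 = 0.518, so 52%.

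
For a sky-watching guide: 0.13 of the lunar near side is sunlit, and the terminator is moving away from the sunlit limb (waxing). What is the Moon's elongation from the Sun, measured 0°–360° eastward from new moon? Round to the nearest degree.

42°

From f = (1 − cos θ)/2: cos θ = 1 − 2×0.13 = 0.740; arccos → 42.3°.
The Moon is waxing (0°–180°), so θ = 42.3° directly.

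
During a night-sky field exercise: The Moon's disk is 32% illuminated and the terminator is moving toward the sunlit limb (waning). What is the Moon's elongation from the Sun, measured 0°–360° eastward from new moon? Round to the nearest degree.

291°

From f = (1 − cos θ)/2: cos θ = 1 − 2×0.32 = 0.360; arccos → 68.9°.
A waning Moon lies in 180°–360°, so θ = 360° − 68.9° = 291.1°.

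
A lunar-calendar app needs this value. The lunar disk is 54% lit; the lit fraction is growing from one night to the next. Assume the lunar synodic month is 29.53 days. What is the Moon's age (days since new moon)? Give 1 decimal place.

Invert f = (1 − cos θ)/2 to get cos θ = 1 − 2(0.54) = -0.080, hence θ₀ = arccos -0.080 = 94.6°.
The Moon is waxing (0°–180°), so θ = 94.6° directly.
At 360°/29.53 d per day, 94.6° corresponds to 7.76 days.

7.8 days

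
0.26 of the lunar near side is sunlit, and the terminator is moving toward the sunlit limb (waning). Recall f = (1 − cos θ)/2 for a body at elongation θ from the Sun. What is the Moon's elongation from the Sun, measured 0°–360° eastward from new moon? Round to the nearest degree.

From f = (1 − cos θ)/2: cos θ = 1 − 2×0.26 = 0.480; arccos → 61.3°.
Since the Moon is past full (waning), take the reflex angle: θ = 360° − 61.3° = 298.7°.

299°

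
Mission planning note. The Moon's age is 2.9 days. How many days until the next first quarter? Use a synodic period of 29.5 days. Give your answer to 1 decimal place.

4.5 days

First quarter occurs at elongation 90°, i.e. at age 29.5 × 90/360 = 7.375 d.
So 4.475 days remain (7.375 − 2.9).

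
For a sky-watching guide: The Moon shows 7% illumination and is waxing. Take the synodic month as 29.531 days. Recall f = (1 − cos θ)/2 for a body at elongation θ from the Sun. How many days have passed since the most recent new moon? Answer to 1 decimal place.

2.5 days

Invert f = (1 − cos θ)/2 to get cos θ = 1 − 2(0.07) = 0.860, hence θ₀ = arccos 0.860 = 30.7°.
Before full moon the principal value applies: θ = 30.7°.
Age = 29.531 × 30.7°/360° ≈ 2.52 days.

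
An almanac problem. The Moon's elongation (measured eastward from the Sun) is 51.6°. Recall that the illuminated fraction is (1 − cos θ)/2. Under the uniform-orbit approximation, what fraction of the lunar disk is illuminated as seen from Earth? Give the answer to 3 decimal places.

0.189

f = (1 − cos 51.6°)/2 = (1 − 0.621)/2 ≈ 0.189.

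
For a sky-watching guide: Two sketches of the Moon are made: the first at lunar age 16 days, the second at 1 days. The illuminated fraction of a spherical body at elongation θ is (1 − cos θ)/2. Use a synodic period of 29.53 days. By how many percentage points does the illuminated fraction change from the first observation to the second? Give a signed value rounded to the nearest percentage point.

-97 percentage points

θ₁ = 360° × 16/29.53 = 195.1°, f₁ = (1 − cos θ₁)/2 = 0.983.
θ₂ = 360° × 1/29.53 = 12.2°, f₂ = (1 − cos θ₂)/2 = 0.011.
Change = f₂ − f₁ = -0.972 → -97 percentage points.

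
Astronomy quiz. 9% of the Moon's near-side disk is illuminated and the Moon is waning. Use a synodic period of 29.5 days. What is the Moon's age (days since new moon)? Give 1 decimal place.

Invert f = (1 − cos θ)/2 to get cos θ = 1 − 2(0.09) = 0.820, hence θ₀ = arccos 0.820 = 34.9°.
Since the Moon is past full (waning), take the reflex angle: θ = 360° − 34.9° = 325.1°.
Age = 29.5 × 325.1°/360° ≈ 26.64 days.

26.6 days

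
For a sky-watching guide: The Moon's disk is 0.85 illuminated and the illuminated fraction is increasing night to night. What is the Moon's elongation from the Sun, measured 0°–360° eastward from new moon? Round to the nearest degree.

Invert f = (1 − cos θ)/2 to get cos θ = 1 − 2(0.85) = -0.700, hence θ₀ = arccos -0.700 = 134.4°.
Waxing ⇒ before full, so θ = 134.4°.

134°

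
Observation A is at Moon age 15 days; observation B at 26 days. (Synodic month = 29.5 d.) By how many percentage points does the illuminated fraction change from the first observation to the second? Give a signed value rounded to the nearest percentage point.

-87 pp

First observation: θ = 360°·15/29.5 = 183.1°, so f = 0.999.
Second observation: θ = 317.3°, f = 0.133.
Δf = 0.133 − 0.999 = -0.867, i.e. -87 pp.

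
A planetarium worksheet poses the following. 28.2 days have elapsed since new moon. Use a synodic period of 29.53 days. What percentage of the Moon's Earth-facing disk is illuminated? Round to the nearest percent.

2%

The Moon has covered 28.2/29.53 of its cycle, so θ ≈ 360° × 28.2/29.53 = 343.8°.
Illuminated fraction = (1 − cos 343.8°)/2 = (1 − 0.960)/2 ≈ 0.020, so 2%.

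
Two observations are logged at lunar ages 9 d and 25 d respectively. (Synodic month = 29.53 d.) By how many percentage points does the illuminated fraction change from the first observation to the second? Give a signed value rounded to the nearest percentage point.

-45 pp

θ₁ = 360° × 9/29.53 = 109.7°, f₁ = (1 − cos θ₁)/2 = 0.669.
θ₂ = 360° × 25/29.53 = 304.8°, f₂ = (1 − cos θ₂)/2 = 0.215.
Change = f₂ − f₁ = -0.454 → -45 percentage points.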